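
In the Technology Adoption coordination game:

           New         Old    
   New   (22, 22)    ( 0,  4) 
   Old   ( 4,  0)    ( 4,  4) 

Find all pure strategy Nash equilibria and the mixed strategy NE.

Pure NE: (New, New) and (Old, Old); Mixed NE: p = 0.1818, q = 0.1818

Work:
Check pure NE:
(New, New): (22, 22) - no unilateral deviation beneficial
(Old, Old): (4, 4) - no unilateral deviation beneficial
Mixed NE: P1 plays New with p = 0.1818, P2 plays New with q = 0.1818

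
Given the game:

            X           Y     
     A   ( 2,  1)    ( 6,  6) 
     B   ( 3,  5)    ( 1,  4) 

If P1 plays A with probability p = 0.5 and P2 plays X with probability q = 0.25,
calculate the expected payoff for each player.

E[P1] = 3.25, E[P2] = 4.5

Work:
E[P1] = p·q·π₁(A,X) + p·(1-q)·π₁(A,Y) + (1-p)·q·π₁(B,X) + (1-p)·(1-q)·π₁(B,Y)
= 0.5·0.25·2 + 0.5·0.75·6 + 0.5·0.25·3 + 0.5·0.75·1
= 3.25

E[P2] = 4.5 (similar calculation)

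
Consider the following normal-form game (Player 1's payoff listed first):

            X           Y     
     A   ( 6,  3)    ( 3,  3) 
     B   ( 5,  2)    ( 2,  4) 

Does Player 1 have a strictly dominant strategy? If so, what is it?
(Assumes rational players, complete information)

Yes, Player 1's strictly dominant strategy is A

Work:
A strategy strictly dominates another if it gives a strictly higher payoff against every opponent action. Compare each pair of P1's strategies column-by-column:
  A vs B: [6 vs 5, 3 vs 2] → A strictly dominates B
  B vs A: [5 vs 6, 2 vs 3] → B does not strictly dominate A (column X: 5 ≤ 6)
A strictly dominates every other strategy → strictly dominant.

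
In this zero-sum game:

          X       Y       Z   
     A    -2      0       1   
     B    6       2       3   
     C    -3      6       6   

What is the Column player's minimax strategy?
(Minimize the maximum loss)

Column should play X or Y or Z (all achieve the minimum), value = 6

Work:
Column player minimizes Row's maximum payoff:
Column X: max payoff to Row = 6
Column Y: max payoff to Row = 6
Column Z: max payoff to Row = 6
Minimum is 6, achieved by columns X, Y, Z (tied).
Each of X or Y or Z is a minimax strategy.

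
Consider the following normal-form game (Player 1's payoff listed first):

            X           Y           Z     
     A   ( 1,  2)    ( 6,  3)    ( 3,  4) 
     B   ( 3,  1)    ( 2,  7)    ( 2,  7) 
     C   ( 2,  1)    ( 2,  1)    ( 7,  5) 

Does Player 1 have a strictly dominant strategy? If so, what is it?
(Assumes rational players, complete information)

No strictly dominant strategy exists for Player 1

Work:
A strategy strictly dominates another if it gives a strictly higher payoff against every opponent action. Compare each pair of P1's strategies column-by-column:
  A vs B: [1 vs 3, 6 vs 2, 3 vs 2] → A does not strictly dominate B (column X: 1 ≤ 3)
  A vs C: [1 vs 2, 6 vs 2, 3 vs 7] → A does not strictly dominate C (column X: 1 ≤ 2)
  B vs A: [3 vs 1, 2 vs 6, 2 vs 3] → B does not strictly dominate A (column Y: 2 ≤ 6)
  B vs C: [3 vs 2, 2 vs 2, 2 vs 7] → B does not strictly dominate C (column Y: 2 ≤ 2)
  C vs A: [2 vs 1, 2 vs 6, 7 vs 3] → C does not strictly dominate A (column Y: 2 ≤ 6)
  C vs B: [2 vs 3, 2 vs 2, 7 vs 2] → C does not strictly dominate B (column X: 2 ≤ 3)
No single strategy strictly dominates all others → no strictly dominant strategy.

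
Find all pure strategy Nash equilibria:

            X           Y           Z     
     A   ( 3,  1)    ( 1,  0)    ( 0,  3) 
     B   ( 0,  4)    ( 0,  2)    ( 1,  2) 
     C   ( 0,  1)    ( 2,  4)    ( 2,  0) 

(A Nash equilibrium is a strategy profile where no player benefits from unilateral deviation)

Nash equilibrium: (C, Y)

Work:
Best responses:
  P1 vs X: payoffs [3, 0, 0] → best response A (payoff 3)
  P1 vs Y: payoffs [1, 0, 2] → best response C (payoff 2)
  P1 vs Z: payoffs [0, 1, 2] → best response C (payoff 2)
  P2 vs A: payoffs [1, 0, 3] → best response Z (payoff 3)
  P2 vs B: payoffs [4, 2, 2] → best response X (payoff 4)
  P2 vs C: payoffs [1, 4, 0] → best response Y (payoff 4)
Mutual best responses: (C,Y) → Nash equilibria.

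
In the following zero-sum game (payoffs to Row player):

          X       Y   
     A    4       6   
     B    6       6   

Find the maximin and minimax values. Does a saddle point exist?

Maximin = 6, Minimax = 6, Saddle: True

Work:
Row minimums: [4, 6] → maximin = 6
Column maximums: [6, 6] → minimax = 6
Saddle point exists! Game value = 6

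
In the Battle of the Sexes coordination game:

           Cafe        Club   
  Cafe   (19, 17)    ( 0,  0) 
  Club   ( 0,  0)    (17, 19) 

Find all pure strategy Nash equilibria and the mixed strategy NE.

Pure NE: (Cafe, Cafe) and (Club, Club); Mixed NE: p = 0.5278, q = 0.4722

Work:
Check pure NE:
(Cafe, Cafe): (19, 17) - no unilateral deviation beneficial
(Club, Club): (17, 19) - no unilateral deviation beneficial
Mixed NE: P1 plays Cafe with p = 0.5278, P2 plays Cafe with q = 0.4722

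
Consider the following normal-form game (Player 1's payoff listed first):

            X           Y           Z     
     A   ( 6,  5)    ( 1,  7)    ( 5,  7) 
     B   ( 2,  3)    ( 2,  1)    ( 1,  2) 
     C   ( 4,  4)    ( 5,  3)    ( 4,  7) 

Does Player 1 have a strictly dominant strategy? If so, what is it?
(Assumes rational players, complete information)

No strictly dominant strategy exists for Player 1

Work:
A strategy strictly dominates another if it gives a strictly higher payoff against every opponent action. Compare each pair of P1's strategies column-by-column:
  A vs B: [6 vs 2, 1 vs 2, 5 vs 1] → A does not strictly dominate B (column Y: 1 ≤ 2)
  A vs C: [6 vs 4, 1 vs 5, 5 vs 4] → A does not strictly dominate C (column Y: 1 ≤ 5)
  B vs A: [2 vs 6, 2 vs 1, 1 vs 5] → B does not strictly dominate A (column X: 2 ≤ 6)
  B vs C: [2 vs 4, 2 vs 5, 1 vs 4] → B does not strictly dominate C (column X: 2 ≤ 4)
  C vs A: [4 vs 6, 5 vs 1, 4 vs 5] → C does not strictly dominate A (column X: 4 ≤ 6)
  C vs B: [4 vs 2, 5 vs 2, 4 vs 1] → C strictly dominates B
No single strategy strictly dominates all others → no strictly dominant strategy.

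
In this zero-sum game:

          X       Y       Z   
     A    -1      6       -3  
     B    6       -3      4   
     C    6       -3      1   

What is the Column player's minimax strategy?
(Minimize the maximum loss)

Column should play Z, value = 4

Work:
Column player minimizes Row's maximum payoff:
Column X: max payoff to Row = 6
Column Y: max payoff to Row = 6
Column Z: max payoff to Row = 4
Minimum is 4, achieved by column Z.
Minimax strategy: Z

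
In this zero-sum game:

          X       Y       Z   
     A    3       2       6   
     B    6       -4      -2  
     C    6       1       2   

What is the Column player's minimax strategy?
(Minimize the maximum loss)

Column should play Y, value = 2

Work:
Column player minimizes Row's maximum payoff:
Column X: max payoff to Row = 6
Column Y: max payoff to Row = 2
Column Z: max payoff to Row = 6
Minimum is 2, achieved by column Y.
Minimax strategy: Y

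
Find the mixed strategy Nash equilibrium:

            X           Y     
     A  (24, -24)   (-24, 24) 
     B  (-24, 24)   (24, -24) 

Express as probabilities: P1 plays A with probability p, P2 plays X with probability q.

p = 0.5, q = 0.5

Work:
Find probabilities that make opponent indifferent:
P2 chooses q to make P1 indifferent between A and B
P1 chooses p to make P2 indifferent between X and Y
Mixed NE: P1 plays (A: 0.5, B: 0.5), P2 plays (X: 0.5, Y: 0.5)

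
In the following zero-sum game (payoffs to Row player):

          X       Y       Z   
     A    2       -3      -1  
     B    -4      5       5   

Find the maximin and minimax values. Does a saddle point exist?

Maximin = -3, Minimax = 2, Saddle: False

Work:
Row minimums: [-3, -4] → maximin = -3
Column maximums: [2, 5, 5] → minimax = 2
No saddle point (maximin ≠ minimax). Mixed strategy needed.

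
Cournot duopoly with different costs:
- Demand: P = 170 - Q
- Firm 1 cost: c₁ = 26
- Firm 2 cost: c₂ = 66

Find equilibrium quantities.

q₁* = 61.33, q₂* = 21.33

Work:
Reaction: q₁ = (170 - 26 - q₂)/2
Reaction: q₂ = (170 - 66 - q₁)/2
Solve simultaneously:
q₁* = (170 - 2×26 + 66)/3 = 61.33
q₂* = (170 - 2×66 + 26)/3 = 21.33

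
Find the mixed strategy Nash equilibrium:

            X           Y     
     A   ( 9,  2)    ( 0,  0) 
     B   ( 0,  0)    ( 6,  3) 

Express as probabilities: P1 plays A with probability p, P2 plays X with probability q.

p = 0.6, q = 0.4

Work:
Find probabilities that make opponent indifferent:
P2 chooses q to make P1 indifferent between A and B
P1 chooses p to make P2 indifferent between X and Y
Mixed NE: P1 plays (A: 0.6, B: 0.4), P2 plays (X: 0.4, Y: 0.6)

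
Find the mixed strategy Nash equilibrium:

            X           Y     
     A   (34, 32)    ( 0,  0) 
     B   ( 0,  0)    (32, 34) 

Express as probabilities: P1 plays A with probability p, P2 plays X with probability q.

p = 0.5152, q = 0.4848

Work:
Find probabilities that make opponent indifferent:
P2 chooses q to make P1 indifferent between A and B
P1 chooses p to make P2 indifferent between X and Y
Mixed NE: P1 plays (A: 0.5152, B: 0.4848), P2 plays (X: 0.4848, Y: 0.5152)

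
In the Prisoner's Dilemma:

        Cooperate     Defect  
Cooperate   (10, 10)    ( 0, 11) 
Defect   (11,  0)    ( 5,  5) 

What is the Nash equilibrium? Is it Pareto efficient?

(Defect, Defect) is NE; not Pareto efficient

Work:
Defect dominates Cooperate for both players:
If P2 cooperates: Defect (11) > Cooperate (10)
If P2 defects: Defect (5) > Cooperate (0)
NE: (Defect, Defect) with payoff (5, 5)
But (Cooperate, Cooperate) = (10, 10) Pareto dominates (5, 5)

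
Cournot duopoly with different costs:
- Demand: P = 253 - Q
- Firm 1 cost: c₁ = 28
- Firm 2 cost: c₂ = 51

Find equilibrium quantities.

q₁* = 82.67, q₂* = 59.67

Work:
Reaction: q₁ = (253 - 28 - q₂)/2
Reaction: q₂ = (253 - 51 - q₁)/2
Solve simultaneously:
q₁* = (253 - 2×28 + 51)/3 = 82.67
q₂* = (253 - 2×51 + 28)/3 = 59.67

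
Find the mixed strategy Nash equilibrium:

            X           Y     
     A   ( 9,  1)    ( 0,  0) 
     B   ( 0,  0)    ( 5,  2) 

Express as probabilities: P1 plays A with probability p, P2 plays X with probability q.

p = 0.6667, q = 0.3571

Work:
Find probabilities that make opponent indifferent:
P2 chooses q to make P1 indifferent between A and B
P1 chooses p to make P2 indifferent between X and Y
Mixed NE: P1 plays (A: 0.6667, B: 0.3333), P2 plays (X: 0.3571, Y: 0.6429)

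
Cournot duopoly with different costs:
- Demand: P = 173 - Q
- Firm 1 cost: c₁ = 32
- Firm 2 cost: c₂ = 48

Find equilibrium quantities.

q₁* = 52.33, q₂* = 36.33

Work:
Reaction: q₁ = (173 - 32 - q₂)/2
Reaction: q₂ = (173 - 48 - q₁)/2
Solve simultaneously:
q₁* = (173 - 2×32 + 48)/3 = 52.33
q₂* = (173 - 2×48 + 32)/3 = 36.33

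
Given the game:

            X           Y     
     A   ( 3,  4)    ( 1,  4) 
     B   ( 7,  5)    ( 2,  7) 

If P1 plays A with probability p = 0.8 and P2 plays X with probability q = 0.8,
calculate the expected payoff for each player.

E[P1] = 3.28, E[P2] = 4.28

Work:
E[P1] = p·q·π₁(A,X) + p·(1-q)·π₁(A,Y) + (1-p)·q·π₁(B,X) + (1-p)·(1-q)·π₁(B,Y)
= 0.8·0.8·3 + 0.8·0.2·1 + 0.2·0.8·7 + 0.2·0.2·2
= 3.28

E[P2] = 4.28 (similar calculation)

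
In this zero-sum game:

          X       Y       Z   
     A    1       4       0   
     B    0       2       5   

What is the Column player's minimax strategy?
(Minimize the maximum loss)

Column should play X, value = 1

Work:
Column player minimizes Row's maximum payoff:
Column X: max payoff to Row = 1
Column Y: max payoff to Row = 4
Column Z: max payoff to Row = 5
Minimum is 1, achieved by column X.
Minimax strategy: X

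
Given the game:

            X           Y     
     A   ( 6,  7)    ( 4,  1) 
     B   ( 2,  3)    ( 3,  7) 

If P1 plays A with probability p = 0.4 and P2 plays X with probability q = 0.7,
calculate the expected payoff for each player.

E[P1] = 3.54, E[P2] = 4.6

Work:
E[P1] = p·q·π₁(A,X) + p·(1-q)·π₁(A,Y) + (1-p)·q·π₁(B,X) + (1-p)·(1-q)·π₁(B,Y)
= 0.4·0.7·6 + 0.4·0.3·4 + 0.6·0.7·2 + 0.6·0.3·3
= 3.54

E[P2] = 4.6 (similar calculation)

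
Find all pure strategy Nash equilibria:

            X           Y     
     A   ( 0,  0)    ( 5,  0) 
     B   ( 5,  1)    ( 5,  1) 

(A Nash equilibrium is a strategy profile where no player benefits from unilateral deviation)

Nash equilibrium: (A, Y), (B, X), (B, Y)

Work:
Best responses:
  P1 vs X: payoffs [0, 5] → best response B (payoff 5)
  P1 vs Y: payoffs [5, 5] → best response A/B (payoff 5)
  P2 vs A: payoffs [0, 0] → best response X/Y (payoff 0)
  P2 vs B: payoffs [1, 1] → best response X/Y (payoff 1)
Mutual best responses: (A,Y), (B,X), (B,Y) → Nash equilibria.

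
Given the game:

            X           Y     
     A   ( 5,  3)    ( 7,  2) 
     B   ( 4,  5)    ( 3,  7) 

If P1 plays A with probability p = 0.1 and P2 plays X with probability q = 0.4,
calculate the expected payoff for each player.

E[P1] = 3.68, E[P2] = 5.82

Work:
E[P1] = p·q·π₁(A,X) + p·(1-q)·π₁(A,Y) + (1-p)·q·π₁(B,X) + (1-p)·(1-q)·π₁(B,Y)
= 0.1·0.4·5 + 0.1·0.6·7 + 0.9·0.4·4 + 0.9·0.6·3
= 3.68

E[P2] = 5.82 (similar calculation)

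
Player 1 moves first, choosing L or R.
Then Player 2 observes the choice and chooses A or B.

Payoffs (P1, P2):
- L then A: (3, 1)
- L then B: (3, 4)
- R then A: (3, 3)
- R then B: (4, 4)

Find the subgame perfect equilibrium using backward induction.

P1 plays R, P2 plays B after L and B after R; Payoff (4, 4)

Work:
Backward induction:
After L: P2 chooses B → P1 gets 3
After R: P2 chooses B → P1 gets 4
P1 chooses R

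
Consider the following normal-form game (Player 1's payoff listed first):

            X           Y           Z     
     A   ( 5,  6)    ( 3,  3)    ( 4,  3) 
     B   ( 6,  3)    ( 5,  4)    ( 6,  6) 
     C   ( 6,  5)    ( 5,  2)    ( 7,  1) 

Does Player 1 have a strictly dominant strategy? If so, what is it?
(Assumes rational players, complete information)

No strictly dominant strategy exists for Player 1

Work:
A strategy strictly dominates another if it gives a strictly higher payoff against every opponent action. Compare each pair of P1's strategies column-by-column:
  A vs B: [5 vs 6, 3 vs 5, 4 vs 6] → A does not strictly dominate B (column X: 5 ≤ 6)
  A vs C: [5 vs 6, 3 vs 5, 4 vs 7] → A does not strictly dominate C (column X: 5 ≤ 6)
  B vs A: [6 vs 5, 5 vs 3, 6 vs 4] → B strictly dominates A
  B vs C: [6 vs 6, 5 vs 5, 6 vs 7] → B does not strictly dominate C (column X: 6 ≤ 6)
  C vs A: [6 vs 5, 5 vs 3, 7 vs 4] → C strictly dominates A
  C vs B: [6 vs 6, 5 vs 5, 7 vs 6] → C does not strictly dominate B (column X: 6 ≤ 6)
No single strategy strictly dominates all others → no strictly dominant strategy.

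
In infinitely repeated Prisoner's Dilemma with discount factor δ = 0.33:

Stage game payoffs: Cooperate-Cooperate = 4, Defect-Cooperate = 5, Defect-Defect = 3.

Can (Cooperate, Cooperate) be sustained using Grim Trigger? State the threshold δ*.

δ* = 0.5; since δ = 0.33 < 0.5, cooperation cannot be sustained

Work:
For Grim Trigger:
Cooperate forever: 4/(1-δ)
Defect then punished: 5 + 3·δ/(1-δ)
Need: 4/(1-δ) ≥ 5 + 3·δ/(1-δ)
Solving: δ ≥ (T-R)/(T-P) = (5-4)/(5-3) = 0.5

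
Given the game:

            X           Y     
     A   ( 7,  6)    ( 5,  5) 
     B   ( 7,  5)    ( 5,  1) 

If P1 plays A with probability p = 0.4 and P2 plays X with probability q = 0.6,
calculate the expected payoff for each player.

E[P1] = 6.2, E[P2] = 4.28

Work:
E[P1] = p·q·π₁(A,X) + p·(1-q)·π₁(A,Y) + (1-p)·q·π₁(B,X) + (1-p)·(1-q)·π₁(B,Y)
= 0.4·0.6·7 + 0.4·0.4·5 + 0.6·0.6·7 + 0.6·0.4·5
= 6.2

E[P2] = 4.28 (similar calculation)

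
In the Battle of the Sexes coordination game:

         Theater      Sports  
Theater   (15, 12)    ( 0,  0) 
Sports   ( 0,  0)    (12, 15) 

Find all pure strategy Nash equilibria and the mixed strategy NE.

Pure NE: (Theater, Theater) and (Sports, Sports); Mixed NE: p = 0.5556, q = 0.4444

Work:
Check pure NE:
(Theater, Theater): (15, 12) - no unilateral deviation beneficial
(Sports, Sports): (12, 15) - no unilateral deviation beneficial
Mixed NE: P1 plays Theater with p = 0.5556, P2 plays Theater with q = 0.4444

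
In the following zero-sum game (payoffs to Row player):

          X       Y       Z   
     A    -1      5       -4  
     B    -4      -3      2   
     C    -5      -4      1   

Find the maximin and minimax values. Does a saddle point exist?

Maximin = -4, Minimax = -1, Saddle: False

Work:
Row minimums: [-4, -4, -5] → maximin = -4
Column maximums: [-1, 5, 2] → minimax = -1
No saddle point (maximin ≠ minimax). Mixed strategy needed.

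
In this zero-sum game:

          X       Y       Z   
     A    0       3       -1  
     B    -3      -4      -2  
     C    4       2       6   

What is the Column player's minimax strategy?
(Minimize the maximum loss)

Column should play Y, value = 3

Work:
Column player minimizes Row's maximum payoff:
Column X: max payoff to Row = 4
Column Y: max payoff to Row = 3
Column Z: max payoff to Row = 6
Minimum is 3, achieved by column Y.
Minimax strategy: Y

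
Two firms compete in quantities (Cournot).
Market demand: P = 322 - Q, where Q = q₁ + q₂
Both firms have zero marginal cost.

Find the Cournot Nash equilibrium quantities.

q₁* = q₂* = 107.33; P* = 107.33

Work:
Profit: π_i = P·q_i = (a - q_i - q_j)·q_i
FOC: ∂π_i/∂q_i = a - 2q_i - q_j = 0
Reaction function: q_i = (322 - q_j)/2
Symmetry: q* = 322/3 = 107.33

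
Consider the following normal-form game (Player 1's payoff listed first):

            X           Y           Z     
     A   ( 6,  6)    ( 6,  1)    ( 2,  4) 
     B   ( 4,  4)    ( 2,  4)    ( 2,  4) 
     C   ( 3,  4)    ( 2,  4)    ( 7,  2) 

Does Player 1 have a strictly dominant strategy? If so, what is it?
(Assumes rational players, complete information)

No strictly dominant strategy exists for Player 1

Work:
A strategy strictly dominates another if it gives a strictly higher payoff against every opponent action. Compare each pair of P1's strategies column-by-column:
  A vs B: [6 vs 4, 6 vs 2, 2 vs 2] → A does not strictly dominate B (column Z: 2 ≤ 2)
  A vs C: [6 vs 3, 6 vs 2, 2 vs 7] → A does not strictly dominate C (column Z: 2 ≤ 7)
  B vs A: [4 vs 6, 2 vs 6, 2 vs 2] → B does not strictly dominate A (column X: 4 ≤ 6)
  B vs C: [4 vs 3, 2 vs 2, 2 vs 7] → B does not strictly dominate C (column Y: 2 ≤ 2)
  C vs A: [3 vs 6, 2 vs 6, 7 vs 2] → C does not strictly dominate A (column X: 3 ≤ 6)
  C vs B: [3 vs 4, 2 vs 2, 7 vs 2] → C does not strictly dominate B (column X: 3 ≤ 4)
No single strategy strictly dominates all others → no strictly dominant strategy.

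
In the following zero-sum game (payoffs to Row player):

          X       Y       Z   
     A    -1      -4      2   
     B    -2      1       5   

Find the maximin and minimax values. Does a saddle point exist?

Maximin = -2, Minimax = -1, Saddle: False

Work:
Row minimums: [-4, -2] → maximin = -2
Column maximums: [-1, 1, 5] → minimax = -1
No saddle point (maximin ≠ minimax). Mixed strategy needed.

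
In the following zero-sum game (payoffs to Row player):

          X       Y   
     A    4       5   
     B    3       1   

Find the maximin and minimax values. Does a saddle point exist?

Maximin = 4, Minimax = 4, Saddle: True

Work:
Row minimums: [4, 1] → maximin = 4
Column maximums: [4, 5] → minimax = 4
Saddle point exists! Game value = 4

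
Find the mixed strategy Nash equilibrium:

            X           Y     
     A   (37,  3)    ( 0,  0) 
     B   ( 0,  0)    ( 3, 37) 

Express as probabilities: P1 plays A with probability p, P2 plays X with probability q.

p = 0.925, q = 0.075

Work:
Find probabilities that make opponent indifferent:
P2 chooses q to make P1 indifferent between A and B
P1 chooses p to make P2 indifferent between X and Y
Mixed NE: P1 plays (A: 0.925, B: 0.075), P2 plays (X: 0.075, Y: 0.925)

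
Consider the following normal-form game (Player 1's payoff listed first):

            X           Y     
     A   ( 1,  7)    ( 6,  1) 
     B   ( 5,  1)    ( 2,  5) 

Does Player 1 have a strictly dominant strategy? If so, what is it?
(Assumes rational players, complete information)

No strictly dominant strategy exists for Player 1

Work:
A strategy strictly dominates another if it gives a strictly higher payoff against every opponent action. Compare each pair of P1's strategies column-by-column:
  A vs B: [1 vs 5, 6 vs 2] → A does not strictly dominate B (column X: 1 ≤ 5)
  B vs A: [5 vs 1, 2 vs 6] → B does not strictly dominate A (column Y: 2 ≤ 6)
No single strategy strictly dominates all others → no strictly dominant strategy.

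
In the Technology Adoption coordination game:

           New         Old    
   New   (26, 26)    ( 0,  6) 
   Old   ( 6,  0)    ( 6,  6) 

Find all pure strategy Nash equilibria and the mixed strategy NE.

Pure NE: (New, New) and (Old, Old); Mixed NE: p = 0.2308, q = 0.2308

Work:
Check pure NE:
(New, New): (26, 26) - no unilateral deviation beneficial
(Old, Old): (6, 6) - no unilateral deviation beneficial
Mixed NE: P1 plays New with p = 0.2308, P2 plays New with q = 0.2308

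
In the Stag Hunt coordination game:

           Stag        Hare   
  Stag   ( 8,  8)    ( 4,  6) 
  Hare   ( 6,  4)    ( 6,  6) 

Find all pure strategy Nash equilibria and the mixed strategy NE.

Pure NE: (Stag, Stag) and (Hare, Hare); Mixed NE: p = 0.5, q = 0.5

Work:
Check pure NE:
(Stag, Stag): (8, 8) - no unilateral deviation beneficial
(Hare, Hare): (6, 6) - no unilateral deviation beneficial
Mixed NE: P1 plays Stag with p = 0.5, P2 plays Stag with q = 0.5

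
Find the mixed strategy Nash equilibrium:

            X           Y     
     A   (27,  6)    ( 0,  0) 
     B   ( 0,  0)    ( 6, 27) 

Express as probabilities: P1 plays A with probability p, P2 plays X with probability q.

p = 0.8182, q = 0.1818

Work:
Find probabilities that make opponent indifferent:
P2 chooses q to make P1 indifferent between A and B
P1 chooses p to make P2 indifferent between X and Y
Mixed NE: P1 plays (A: 0.8182, B: 0.1818), P2 plays (X: 0.1818, Y: 0.8182)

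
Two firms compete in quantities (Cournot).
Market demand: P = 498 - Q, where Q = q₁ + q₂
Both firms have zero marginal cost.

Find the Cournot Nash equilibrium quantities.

q₁* = q₂* = 166.0; P* = 166.0

Work:
Profit: π_i = P·q_i = (a - q_i - q_j)·q_i
FOC: ∂π_i/∂q_i = a - 2q_i - q_j = 0
Reaction function: q_i = (498 - q_j)/2
Symmetry: q* = 498/3 = 166.0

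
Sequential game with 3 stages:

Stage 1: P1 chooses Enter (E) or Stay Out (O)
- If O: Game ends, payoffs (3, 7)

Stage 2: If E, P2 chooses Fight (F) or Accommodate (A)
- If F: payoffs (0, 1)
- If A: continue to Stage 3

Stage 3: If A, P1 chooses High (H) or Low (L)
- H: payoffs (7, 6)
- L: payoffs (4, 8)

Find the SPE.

SPE: (E, A, H); Outcome (7, 6)

Work:
Stage 3: P1 chooses H (7 vs 4)
Stage 2: P2: F->1, A->6 (anticipating H). Choose A
Stage 1: P1: O->3, E->7 (anticipating A, H). Choose E
SPE path: E -> A -> H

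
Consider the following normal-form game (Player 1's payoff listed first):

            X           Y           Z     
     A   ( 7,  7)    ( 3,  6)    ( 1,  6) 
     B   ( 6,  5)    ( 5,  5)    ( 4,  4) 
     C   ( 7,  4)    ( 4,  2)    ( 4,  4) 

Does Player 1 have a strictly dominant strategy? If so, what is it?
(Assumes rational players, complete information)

No strictly dominant strategy exists for Player 1

Work:
A strategy strictly dominates another if it gives a strictly higher payoff against every opponent action. Compare each pair of P1's strategies column-by-column:
  A vs B: [7 vs 6, 3 vs 5, 1 vs 4] → A does not strictly dominate B (column Y: 3 ≤ 5)
  A vs C: [7 vs 7, 3 vs 4, 1 vs 4] → A does not strictly dominate C (column X: 7 ≤ 7)
  B vs A: [6 vs 7, 5 vs 3, 4 vs 1] → B does not strictly dominate A (column X: 6 ≤ 7)
  B vs C: [6 vs 7, 5 vs 4, 4 vs 4] → B does not strictly dominate C (column X: 6 ≤ 7)
  C vs A: [7 vs 7, 4 vs 3, 4 vs 1] → C does not strictly dominate A (column X: 7 ≤ 7)
  C vs B: [7 vs 6, 4 vs 5, 4 vs 4] → C does not strictly dominate B (column Y: 4 ≤ 5)
No single strategy strictly dominates all others → no strictly dominant strategy.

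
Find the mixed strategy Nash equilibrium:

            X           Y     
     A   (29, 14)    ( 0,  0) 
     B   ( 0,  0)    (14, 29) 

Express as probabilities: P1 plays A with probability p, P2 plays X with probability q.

p = 0.6744, q = 0.3256

Work:
Find probabilities that make opponent indifferent:
P2 chooses q to make P1 indifferent between A and B
P1 chooses p to make P2 indifferent between X and Y
Mixed NE: P1 plays (A: 0.6744, B: 0.3256), P2 plays (X: 0.3256, Y: 0.6744)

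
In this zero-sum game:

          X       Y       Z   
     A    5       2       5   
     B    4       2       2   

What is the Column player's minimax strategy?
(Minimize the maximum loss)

Column should play Y, value = 2

Work:
Column player minimizes Row's maximum payoff:
Column X: max payoff to Row = 5
Column Y: max payoff to Row = 2
Column Z: max payoff to Row = 5
Minimum is 2, achieved by column Y.
Minimax strategy: Y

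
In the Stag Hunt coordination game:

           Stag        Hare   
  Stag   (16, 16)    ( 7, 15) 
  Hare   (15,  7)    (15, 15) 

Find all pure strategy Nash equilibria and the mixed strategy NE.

Pure NE: (Stag, Stag) and (Hare, Hare); Mixed NE: p = 0.8889, q = 0.8889

Work:
Check pure NE:
(Stag, Stag): (16, 16) - no unilateral deviation beneficial
(Hare, Hare): (15, 15) - no unilateral deviation beneficial
Mixed NE: P1 plays Stag with p = 0.8889, P2 plays Stag with q = 0.8889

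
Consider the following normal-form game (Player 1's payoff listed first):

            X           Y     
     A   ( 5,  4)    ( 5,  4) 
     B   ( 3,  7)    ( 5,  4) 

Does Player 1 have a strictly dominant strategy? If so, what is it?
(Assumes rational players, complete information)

No strictly dominant strategy exists for Player 1

Work:
A strategy strictly dominates another if it gives a strictly higher payoff against every opponent action. Compare each pair of P1's strategies column-by-column:
  A vs B: [5 vs 3, 5 vs 5] → A does not strictly dominate B (column Y: 5 ≤ 5)
  B vs A: [3 vs 5, 5 vs 5] → B does not strictly dominate A (column X: 3 ≤ 5)
No single strategy strictly dominates all others → no strictly dominant strategy.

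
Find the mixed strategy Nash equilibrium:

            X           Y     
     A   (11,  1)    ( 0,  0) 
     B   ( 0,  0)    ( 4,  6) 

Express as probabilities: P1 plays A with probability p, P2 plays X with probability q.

p = 0.8571, q = 0.2667

Work:
Find probabilities that make opponent indifferent:
P2 chooses q to make P1 indifferent between A and B
P1 chooses p to make P2 indifferent between X and Y
Mixed NE: P1 plays (A: 0.8571, B: 0.1429), P2 plays (X: 0.2667, Y: 0.7333)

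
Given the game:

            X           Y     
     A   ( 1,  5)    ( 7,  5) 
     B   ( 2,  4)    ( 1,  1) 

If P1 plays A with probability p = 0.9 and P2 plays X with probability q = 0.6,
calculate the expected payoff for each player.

E[P1] = 3.22, E[P2] = 4.78

Work:
E[P1] = p·q·π₁(A,X) + p·(1-q)·π₁(A,Y) + (1-p)·q·π₁(B,X) + (1-p)·(1-q)·π₁(B,Y)
= 0.9·0.6·1 + 0.9·0.4·7 + 0.1·0.6·2 + 0.1·0.4·1
= 3.22

E[P2] = 4.78 (similar calculation)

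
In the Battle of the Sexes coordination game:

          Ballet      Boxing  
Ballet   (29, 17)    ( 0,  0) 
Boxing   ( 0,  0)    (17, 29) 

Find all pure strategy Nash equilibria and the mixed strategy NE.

Pure NE: (Ballet, Ballet) and (Boxing, Boxing); Mixed NE: p = 0.6304, q = 0.3696

Work:
Check pure NE:
(Ballet, Ballet): (29, 17) - no unilateral deviation beneficial
(Boxing, Boxing): (17, 29) - no unilateral deviation beneficial
Mixed NE: P1 plays Ballet with p = 0.6304, P2 plays Ballet with q = 0.3696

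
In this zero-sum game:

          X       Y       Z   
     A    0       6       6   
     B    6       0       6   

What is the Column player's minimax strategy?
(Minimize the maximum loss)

Column should play X or Y or Z (all achieve the minimum), value = 6

Work:
Column player minimizes Row's maximum payoff:
Column X: max payoff to Row = 6
Column Y: max payoff to Row = 6
Column Z: max payoff to Row = 6
Minimum is 6, achieved by columns X, Y, Z (tied).
Each of X or Y or Z is a minimax strategy.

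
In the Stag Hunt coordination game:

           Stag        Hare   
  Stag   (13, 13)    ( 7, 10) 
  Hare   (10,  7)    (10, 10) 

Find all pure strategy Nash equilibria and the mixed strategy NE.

Pure NE: (Stag, Stag) and (Hare, Hare); Mixed NE: p = 0.5, q = 0.5

Work:
Check pure NE:
(Stag, Stag): (13, 13) - no unilateral deviation beneficial
(Hare, Hare): (10, 10) - no unilateral deviation beneficial
Mixed NE: P1 plays Stag with p = 0.5, P2 plays Stag with q = 0.5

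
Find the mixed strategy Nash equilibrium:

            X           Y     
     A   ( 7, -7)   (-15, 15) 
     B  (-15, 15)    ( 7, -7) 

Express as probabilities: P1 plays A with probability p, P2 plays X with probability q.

p = 0.5, q = 0.5

Work:
Find probabilities that make opponent indifferent:
P2 chooses q to make P1 indifferent between A and B
P1 chooses p to make P2 indifferent between X and Y
Mixed NE: P1 plays (A: 0.5, B: 0.5), P2 plays (X: 0.5, Y: 0.5)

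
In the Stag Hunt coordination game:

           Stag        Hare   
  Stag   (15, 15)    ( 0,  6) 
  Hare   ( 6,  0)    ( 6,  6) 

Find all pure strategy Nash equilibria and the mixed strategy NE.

Pure NE: (Stag, Stag) and (Hare, Hare); Mixed NE: p = 0.4, q = 0.4

Work:
Check pure NE:
(Stag, Stag): (15, 15) - no unilateral deviation beneficial
(Hare, Hare): (6, 6) - no unilateral deviation beneficial
Mixed NE: P1 plays Stag with p = 0.4, P2 plays Stag with q = 0.4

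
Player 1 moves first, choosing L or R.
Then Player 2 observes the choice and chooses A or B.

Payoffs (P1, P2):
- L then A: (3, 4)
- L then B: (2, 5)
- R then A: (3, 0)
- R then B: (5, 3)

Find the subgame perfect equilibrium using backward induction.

P1 plays R, P2 plays B after L and B after R; Payoff (5, 3)

Work:
Backward induction:
After L: P2 chooses B → P1 gets 2
After R: P2 chooses B → P1 gets 5
P1 chooses R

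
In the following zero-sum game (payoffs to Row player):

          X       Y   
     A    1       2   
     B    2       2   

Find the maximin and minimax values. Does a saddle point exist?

Maximin = 2, Minimax = 2, Saddle: True

Work:
Row minimums: [1, 2] → maximin = 2
Column maximums: [2, 2] → minimax = 2
Saddle point exists! Game value = 2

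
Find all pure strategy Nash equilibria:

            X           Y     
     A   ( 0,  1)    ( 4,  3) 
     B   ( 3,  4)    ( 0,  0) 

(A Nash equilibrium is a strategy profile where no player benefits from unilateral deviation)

Nash equilibrium: (A, Y), (B, X)

Work:
Best responses:
  P1 vs X: payoffs [0, 3] → best response B (payoff 3)
  P1 vs Y: payoffs [4, 0] → best response A (payoff 4)
  P2 vs A: payoffs [1, 3] → best response Y (payoff 3)
  P2 vs B: payoffs [4, 0] → best response X (payoff 4)
Mutual best responses: (A,Y), (B,X) → Nash equilibria.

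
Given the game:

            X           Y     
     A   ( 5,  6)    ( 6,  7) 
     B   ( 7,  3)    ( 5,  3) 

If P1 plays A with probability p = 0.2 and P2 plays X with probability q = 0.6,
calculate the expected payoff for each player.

E[P1] = 6.04, E[P2] = 3.68

Work:
E[P1] = p·q·π₁(A,X) + p·(1-q)·π₁(A,Y) + (1-p)·q·π₁(B,X) + (1-p)·(1-q)·π₁(B,Y)
= 0.2·0.6·5 + 0.2·0.4·6 + 0.8·0.6·7 + 0.8·0.4·5
= 6.04

E[P2] = 3.68 (similar calculation)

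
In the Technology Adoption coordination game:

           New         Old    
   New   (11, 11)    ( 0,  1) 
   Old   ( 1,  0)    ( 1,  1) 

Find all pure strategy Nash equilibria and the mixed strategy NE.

Pure NE: (New, New) and (Old, Old); Mixed NE: p = 0.0909, q = 0.0909

Work:
Check pure NE:
(New, New): (11, 11) - no unilateral deviation beneficial
(Old, Old): (1, 1) - no unilateral deviation beneficial
Mixed NE: P1 plays New with p = 0.0909, P2 plays New with q = 0.0909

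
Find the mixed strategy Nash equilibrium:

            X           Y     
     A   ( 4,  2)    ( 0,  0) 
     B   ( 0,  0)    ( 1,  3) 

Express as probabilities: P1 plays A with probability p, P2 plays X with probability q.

p = 0.6, q = 0.2

Work:
Find probabilities that make opponent indifferent:
P2 chooses q to make P1 indifferent between A and B
P1 chooses p to make P2 indifferent between X and Y
Mixed NE: P1 plays (A: 0.6, B: 0.4), P2 plays (X: 0.2, Y: 0.8)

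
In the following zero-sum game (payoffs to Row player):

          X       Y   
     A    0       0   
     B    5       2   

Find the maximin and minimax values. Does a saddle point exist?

Maximin = 2, Minimax = 2, Saddle: True

Work:
Row minimums: [0, 2] → maximin = 2
Column maximums: [5, 2] → minimax = 2
Saddle point exists! Game value = 2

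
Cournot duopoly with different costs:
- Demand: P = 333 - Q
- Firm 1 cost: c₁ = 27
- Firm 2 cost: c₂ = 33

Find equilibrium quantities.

q₁* = 104.0, q₂* = 98.0

Work:
Reaction: q₁ = (333 - 27 - q₂)/2
Reaction: q₂ = (333 - 33 - q₁)/2
Solve simultaneously:
q₁* = (333 - 2×27 + 33)/3 = 104.0
q₂* = (333 - 2×33 + 27)/3 = 98.0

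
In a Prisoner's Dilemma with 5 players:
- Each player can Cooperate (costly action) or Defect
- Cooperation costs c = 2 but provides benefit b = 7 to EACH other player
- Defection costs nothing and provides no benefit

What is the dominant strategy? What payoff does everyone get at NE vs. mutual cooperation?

Dominant: Defect; NE payoff = 0; Coop payoff = 26

Work:
Defect dominates (saves cost c = 2, benefit to others is external)
NE: All defect → everyone gets 0
If all cooperate: each receives (4)×7 - 2 = 26
Social dilemma: 26 > 0 but NE gives 0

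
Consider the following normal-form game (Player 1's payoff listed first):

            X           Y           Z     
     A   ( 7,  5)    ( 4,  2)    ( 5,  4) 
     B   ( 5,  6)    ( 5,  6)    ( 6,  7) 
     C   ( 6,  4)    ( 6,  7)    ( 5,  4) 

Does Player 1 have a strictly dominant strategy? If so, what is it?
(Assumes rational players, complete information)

No strictly dominant strategy exists for Player 1

Work:
A strategy strictly dominates another if it gives a strictly higher payoff against every opponent action. Compare each pair of P1's strategies column-by-column:
  A vs B: [7 vs 5, 4 vs 5, 5 vs 6] → A does not strictly dominate B (column Y: 4 ≤ 5)
  A vs C: [7 vs 6, 4 vs 6, 5 vs 5] → A does not strictly dominate C (column Y: 4 ≤ 6)
  B vs A: [5 vs 7, 5 vs 4, 6 vs 5] → B does not strictly dominate A (column X: 5 ≤ 7)
  B vs C: [5 vs 6, 5 vs 6, 6 vs 5] → B does not strictly dominate C (column X: 5 ≤ 6)
  C vs A: [6 vs 7, 6 vs 4, 5 vs 5] → C does not strictly dominate A (column X: 6 ≤ 7)
  C vs B: [6 vs 5, 6 vs 5, 5 vs 6] → C does not strictly dominate B (column Z: 5 ≤ 6)
No single strategy strictly dominates all others → no strictly dominant strategy.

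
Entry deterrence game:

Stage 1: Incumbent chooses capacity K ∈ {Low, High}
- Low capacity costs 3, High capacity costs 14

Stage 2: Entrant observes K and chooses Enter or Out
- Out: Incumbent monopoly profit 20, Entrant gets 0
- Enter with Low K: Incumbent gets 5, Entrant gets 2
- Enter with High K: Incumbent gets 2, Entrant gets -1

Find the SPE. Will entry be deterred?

SPE: (High, Enter|Low, Out|High); Entry deterred. Incumbent net profit = 6

Work:
After Low K: Entrant enters (2 > 0)
After High K: Entrant stays out (-1 < 0)
Incumbent: Low → 5−3=2, High → 20−14=6
Incumbent chooses High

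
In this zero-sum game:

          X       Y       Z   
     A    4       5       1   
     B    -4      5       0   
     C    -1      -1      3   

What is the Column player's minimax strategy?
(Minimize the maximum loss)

Column should play Z, value = 3

Work:
Column player minimizes Row's maximum payoff:
Column X: max payoff to Row = 4
Column Y: max payoff to Row = 5
Column Z: max payoff to Row = 3
Minimum is 3, achieved by column Z.
Minimax strategy: Z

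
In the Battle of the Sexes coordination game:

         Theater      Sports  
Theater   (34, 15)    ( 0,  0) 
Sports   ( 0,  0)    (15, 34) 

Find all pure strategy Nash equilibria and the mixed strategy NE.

Pure NE: (Theater, Theater) and (Sports, Sports); Mixed NE: p = 0.6939, q = 0.3061

Work:
Check pure NE:
(Theater, Theater): (34, 15) - no unilateral deviation beneficial
(Sports, Sports): (15, 34) - no unilateral deviation beneficial
Mixed NE: P1 plays Theater with p = 0.6939, P2 plays Theater with q = 0.3061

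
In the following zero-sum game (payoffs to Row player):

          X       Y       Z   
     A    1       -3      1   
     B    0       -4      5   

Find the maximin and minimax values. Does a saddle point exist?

Maximin = -3, Minimax = -3, Saddle: True

Work:
Row minimums: [-3, -4] → maximin = -3
Column maximums: [1, -3, 5] → minimax = -3
Saddle point exists! Game value = -3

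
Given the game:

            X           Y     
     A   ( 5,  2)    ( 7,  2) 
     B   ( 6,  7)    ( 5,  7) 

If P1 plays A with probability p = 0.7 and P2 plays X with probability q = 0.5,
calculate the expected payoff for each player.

E[P1] = 5.85, E[P2] = 3.5

Work:
E[P1] = p·q·π₁(A,X) + p·(1-q)·π₁(A,Y) + (1-p)·q·π₁(B,X) + (1-p)·(1-q)·π₁(B,Y)
= 0.7·0.5·5 + 0.7·0.5·7 + 0.3·0.5·6 + 0.3·0.5·5
= 5.85

E[P2] = 3.5 (similar calculation)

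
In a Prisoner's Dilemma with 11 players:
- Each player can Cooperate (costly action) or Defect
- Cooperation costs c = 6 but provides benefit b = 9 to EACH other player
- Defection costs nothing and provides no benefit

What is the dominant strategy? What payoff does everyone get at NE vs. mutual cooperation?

Dominant: Defect; NE payoff = 0; Coop payoff = 84

Work:
Defect dominates (saves cost c = 6, benefit to others is external)
NE: All defect → everyone gets 0
If all cooperate: each receives (10)×9 - 6 = 84
Social dilemma: 84 > 0 but NE gives 0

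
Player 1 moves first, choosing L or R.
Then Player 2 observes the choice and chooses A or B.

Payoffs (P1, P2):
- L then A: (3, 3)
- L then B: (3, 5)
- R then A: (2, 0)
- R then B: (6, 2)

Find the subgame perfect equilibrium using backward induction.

P1 plays R, P2 plays B after L and B after R; Payoff (6, 2)

Work:
Backward induction:
After L: P2 chooses B → P1 gets 3
After R: P2 chooses B → P1 gets 6
P1 chooses R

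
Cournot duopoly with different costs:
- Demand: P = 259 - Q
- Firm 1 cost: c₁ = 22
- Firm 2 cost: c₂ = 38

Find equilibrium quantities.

q₁* = 84.33, q₂* = 68.33

Work:
Reaction: q₁ = (259 - 22 - q₂)/2
Reaction: q₂ = (259 - 38 - q₁)/2
Solve simultaneously:
q₁* = (259 - 2×22 + 38)/3 = 84.33
q₂* = (259 - 2×38 + 22)/3 = 68.33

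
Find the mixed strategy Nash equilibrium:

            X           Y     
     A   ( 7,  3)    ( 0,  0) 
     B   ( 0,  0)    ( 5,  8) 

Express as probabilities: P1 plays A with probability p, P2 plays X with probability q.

p = 0.7273, q = 0.4167

Work:
Find probabilities that make opponent indifferent:
P2 chooses q to make P1 indifferent between A and B
P1 chooses p to make P2 indifferent between X and Y
Mixed NE: P1 plays (A: 0.7273, B: 0.2727), P2 plays (X: 0.4167, Y: 0.5833)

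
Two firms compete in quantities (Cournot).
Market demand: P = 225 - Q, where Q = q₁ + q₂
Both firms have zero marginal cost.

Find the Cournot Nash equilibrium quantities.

q₁* = q₂* = 75.0; P* = 75.0

Work:
Profit: π_i = P·q_i = (a - q_i - q_j)·q_i
FOC: ∂π_i/∂q_i = a - 2q_i - q_j = 0
Reaction function: q_i = (225 - q_j)/2
Symmetry: q* = 225/3 = 75.0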